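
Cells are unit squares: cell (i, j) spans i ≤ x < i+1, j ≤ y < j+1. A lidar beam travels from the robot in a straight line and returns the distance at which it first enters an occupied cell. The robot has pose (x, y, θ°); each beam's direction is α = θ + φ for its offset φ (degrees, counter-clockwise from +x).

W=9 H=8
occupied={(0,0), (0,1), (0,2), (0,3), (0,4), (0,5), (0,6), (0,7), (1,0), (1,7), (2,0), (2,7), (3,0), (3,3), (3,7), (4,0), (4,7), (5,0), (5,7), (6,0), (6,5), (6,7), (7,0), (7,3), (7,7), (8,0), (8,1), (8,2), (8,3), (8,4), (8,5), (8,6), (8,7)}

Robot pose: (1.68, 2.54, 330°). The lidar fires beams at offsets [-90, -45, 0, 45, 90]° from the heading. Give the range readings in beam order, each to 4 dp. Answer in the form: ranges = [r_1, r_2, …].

beam 1: φ=-90°, α=240°
  d=(-0.5000,-0.8660)  start (1,2)  tX=1.3600 tY=0.6235  stride 1/|dx|=2.0000 1/|dy|=1.1547
    cross y-line → (1,1), t=0.6235
    cross x-line → (0,1), t=1.3600 (wall)
  → r_1 = 1.3600
beam 2: φ=-45°, α=285°
  d=(0.2588,-0.9659)  start (1,2)  tX=1.2364 tY=0.5590  stride 1/|dx|=3.8637 1/|dy|=1.0353
    cross y-line → (1,1), t=0.5590
    cross x-line → (2,1), t=1.2364
    cross y-line → (2,0), t=1.5943 (wall)
  → r_2 = 1.5943
beam 3: φ=0°, α=330°
  d=(0.8660,-0.5000)  start (1,2)  tX=0.3695 tY=1.0800  stride 1/|dx|=1.1547 1/|dy|=2.0000
    cross x-line → (2,2), t=0.3695
    cross y-line → (2,1), t=1.0800
    cross x-line → (3,1), t=1.5242
    cross x-line → (4,1), t=2.6789
    cross y-line → (4,0), t=3.0800 (wall)
  → r_3 = 3.0800
beam 4: φ=45°, α=15°
  d=(0.9659,0.2588)  start (1,2)  tX=0.3313 tY=1.7773  stride 1/|dx|=1.0353 1/|dy|=3.8637
    cross x-line → (2,2), t=0.3313
    cross x-line → (3,2), t=1.3666
    cross y-line → (3,3), t=1.7773 (wall)
  → r_4 = 1.7773
beam 5: φ=90°, α=60°
  d=(0.5000,0.8660)  start (1,2)  tX=0.6400 tY=0.5312  stride 1/|dx|=2.0000 1/|dy|=1.1547
    cross y-line → (1,3), t=0.5312
    cross x-line → (2,3), t=0.6400
    cross y-line → (2,4), t=1.6859
    cross x-line → (3,4), t=2.6400
    cross y-line → (3,5), t=2.8406
    cross y-line → (3,6), t=3.9953
    cross x-line → (4,6), t=4.6400
    cross y-line → (4,7), t=5.1500 (wall)
  → r_5 = 5.1500

ranges = [1.3600, 1.5943, 3.0800, 1.7773, 5.1500]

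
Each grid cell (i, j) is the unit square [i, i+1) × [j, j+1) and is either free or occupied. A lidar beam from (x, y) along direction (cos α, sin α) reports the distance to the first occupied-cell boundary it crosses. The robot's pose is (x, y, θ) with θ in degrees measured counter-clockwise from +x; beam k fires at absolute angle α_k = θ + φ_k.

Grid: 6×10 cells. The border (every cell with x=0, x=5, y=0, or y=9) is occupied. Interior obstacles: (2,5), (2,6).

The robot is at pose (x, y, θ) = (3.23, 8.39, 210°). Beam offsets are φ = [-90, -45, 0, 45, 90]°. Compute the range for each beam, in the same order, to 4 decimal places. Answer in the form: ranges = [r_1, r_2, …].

beam 1: φ=-90°, α=120°
  cosα=-0.5000 sinα=0.8660 | (3,8) | tMaxX 0.4600 tMaxY 0.7044 | tΔX 2.0000 tΔY 1.1547
    t=0.4600 [x] (2,8)
    t=0.7044 [y] (2,9) — stop
  → r_1 = 0.7044
beam 2: φ=-45°, α=165°
  cosα=-0.9659 sinα=0.2588 | (3,8) | tMaxX 0.2381 tMaxY 2.3569 | tΔX 1.0353 tΔY 3.8637
    t=0.2381 [x] (2,8)
    t=1.2734 [x] (1,8)
    t=2.3087 [x] (0,8) — stop
  → r_2 = 2.3087
beam 3: φ=0°, α=210°
  cosα=-0.8660 sinα=-0.5000 | (3,8) | tMaxX 0.2656 tMaxY 0.7800 | tΔX 1.1547 tΔY 2.0000
    t=0.2656 [x] (2,8)
    t=0.7800 [y] (2,7)
    t=1.4203 [x] (1,7)
    t=2.5750 [x] (0,7) — stop
  → r_3 = 2.5750
beam 4: φ=45°, α=255°
  cosα=-0.2588 sinα=-0.9659 | (3,8) | tMaxX 0.8887 tMaxY 0.4038 | tΔX 3.8637 tΔY 1.0353
    t=0.4038 [y] (3,7)
    t=0.8887 [x] (2,7)
    t=1.4390 [y] (2,6) — stop
  → r_4 = 1.4390
beam 5: φ=90°, α=300°
  cosα=0.5000 sinα=-0.8660 | (3,8) | tMaxX 1.5400 tMaxY 0.4503 | tΔX 2.0000 tΔY 1.1547
    t=0.4503 [y] (3,7)
    t=1.5400 [x] (4,7)
    t=1.6050 [y] (4,6)
    t=2.7597 [y] (4,5)
    t=3.5400 [x] (5,5) — stop
  → r_5 = 3.5400

ranges = [0.7044, 2.3087, 2.5750, 1.4390, 3.5400]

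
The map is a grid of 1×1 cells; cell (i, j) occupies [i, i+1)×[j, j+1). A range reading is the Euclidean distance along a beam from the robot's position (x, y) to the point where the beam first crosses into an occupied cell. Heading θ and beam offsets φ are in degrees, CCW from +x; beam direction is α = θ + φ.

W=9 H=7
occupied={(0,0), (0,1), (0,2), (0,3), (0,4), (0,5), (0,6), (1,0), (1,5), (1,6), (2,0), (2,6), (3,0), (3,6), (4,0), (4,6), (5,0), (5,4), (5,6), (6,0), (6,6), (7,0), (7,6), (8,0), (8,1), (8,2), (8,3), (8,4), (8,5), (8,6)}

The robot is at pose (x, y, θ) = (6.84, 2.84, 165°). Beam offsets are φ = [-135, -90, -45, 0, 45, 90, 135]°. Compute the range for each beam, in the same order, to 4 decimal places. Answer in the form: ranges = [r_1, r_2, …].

ranges = [1.3395, 3.2715, 1.6800, 6.0460, 3.6800, 1.9049, 2.1246]

beam 1: φ=-135°, α=30°
  cosα=0.8660 sinα=0.5000 | (6,2) | tMaxX 0.1848 tMaxY 0.3200 | tΔX 1.1547 tΔY 2.0000
    t=0.1848 [x] (7,2)
    t=0.3200 [y] (7,3)
    t=1.3395 [x] (8,3) — stop
  → r_1 = 1.3395
beam 2: φ=-90°, α=75°
  cosα=0.2588 sinα=0.9659 | (6,2) | tMaxX 0.6182 tMaxY 0.1656 | tΔX 3.8637 tΔY 1.0353
    t=0.1656 [y] (6,3)
    t=0.6182 [x] (7,3)
    t=1.2009 [y] (7,4)
    t=2.2362 [y] (7,5)
    t=3.2715 [y] (7,6) — stop
  → r_2 = 3.2715
beam 3: φ=-45°, α=120°
  cosα=-0.5000 sinα=0.8660 | (6,2) | tMaxX 1.6800 tMaxY 0.1848 | tΔX 2.0000 tΔY 1.1547
    t=0.1848 [y] (6,3)
    t=1.3395 [y] (6,4)
    t=1.6800 [x] (5,4) — stop
  → r_3 = 1.6800
beam 4: φ=0°, α=165°
  cosα=-0.9659 sinα=0.2588 | (6,2) | tMaxX 0.8696 tMaxY 0.6182 | tΔX 1.0353 tΔY 3.8637
    t=0.6182 [y] (6,3)
    t=0.8696 [x] (5,3)
    t=1.9049 [x] (4,3)
    t=2.9402 [x] (3,3)
    t=3.9755 [x] (2,3)
    t=4.4819 [y] (2,4)
    t=5.0107 [x] (1,4)
    t=6.0460 [x] (0,4) — stop
  → r_4 = 6.0460
beam 5: φ=45°, α=210°
  cosα=-0.8660 sinα=-0.5000 | (6,2) | tMaxX 0.9699 tMaxY 1.6800 | tΔX 1.1547 tΔY 2.0000
    t=0.9699 [x] (5,2)
    t=1.6800 [y] (5,1)
    t=2.1246 [x] (4,1)
    t=3.2793 [x] (3,1)
    t=3.6800 [y] (3,0) — stop
  → r_5 = 3.6800
beam 6: φ=90°, α=255°
  cosα=-0.2588 sinα=-0.9659 | (6,2) | tMaxX 3.2455 tMaxY 0.8696 | tΔX 3.8637 tΔY 1.0353
    t=0.8696 [y] (6,1)
    t=1.9049 [y] (6,0) — stop
  → r_6 = 1.9049
beam 7: φ=135°, α=300°
  cosα=0.5000 sinα=-0.8660 | (6,2) | tMaxX 0.3200 tMaxY 0.9699 | tΔX 2.0000 tΔY 1.1547
    t=0.3200 [x] (7,2)
    t=0.9699 [y] (7,1)
    t=2.1246 [y] (7,0) — stop
  → r_7 = 2.1246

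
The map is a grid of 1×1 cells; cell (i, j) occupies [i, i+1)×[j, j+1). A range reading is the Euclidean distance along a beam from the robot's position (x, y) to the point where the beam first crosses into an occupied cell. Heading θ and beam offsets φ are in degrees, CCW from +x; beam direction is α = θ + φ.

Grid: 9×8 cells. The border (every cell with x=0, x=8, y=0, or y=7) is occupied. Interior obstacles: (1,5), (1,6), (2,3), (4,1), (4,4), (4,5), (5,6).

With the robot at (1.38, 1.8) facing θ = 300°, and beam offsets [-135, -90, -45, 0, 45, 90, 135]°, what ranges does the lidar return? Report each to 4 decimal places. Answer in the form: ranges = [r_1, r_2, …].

beam 1: φ=-135°, α=165°
  dir = (cos 165°, sin 165°) = (-0.9659, 0.2588); from cell (1,1)
  next x-line at t=0.3934, next y-line at t=0.7727; Δt_x=1.0353, Δt_y=3.8637
    x: enter (0,1) at t=0.3934 ← occupied
  → r_1 = 0.3934
beam 2: φ=-90°, α=210°
  dir = (cos 210°, sin 210°) = (-0.8660, -0.5000); from cell (1,1)
  next x-line at t=0.4388, next y-line at t=1.6000; Δt_x=1.1547, Δt_y=2.0000
    x: enter (0,1) at t=0.4388 ← occupied
  → r_2 = 0.4388
beam 3: φ=-45°, α=255°
  dir = (cos 255°, sin 255°) = (-0.2588, -0.9659); from cell (1,1)
  next x-line at t=1.4682, next y-line at t=0.8282; Δt_x=3.8637, Δt_y=1.0353
    y: enter (1,0) at t=0.8282 ← occupied
  → r_3 = 0.8282
beam 4: φ=0°, α=300°
  dir = (cos 300°, sin 300°) = (0.5000, -0.8660); from cell (1,1)
  next x-line at t=1.2400, next y-line at t=0.9238; Δt_x=2.0000, Δt_y=1.1547
    y: enter (1,0) at t=0.9238 ← occupied
  → r_4 = 0.9238
beam 5: φ=45°, α=345°
  dir = (cos 345°, sin 345°) = (0.9659, -0.2588); from cell (1,1)
  next x-line at t=0.6419, next y-line at t=3.0910; Δt_x=1.0353, Δt_y=3.8637
    x: enter (2,1) at t=0.6419
    x: enter (3,1) at t=1.6771
    x: enter (4,1) at t=2.7124 ← occupied
  → r_5 = 2.7124
beam 6: φ=90°, α=30°
  dir = (cos 30°, sin 30°) = (0.8660, 0.5000); from cell (1,1)
  next x-line at t=0.7159, next y-line at t=0.4000; Δt_x=1.1547, Δt_y=2.0000
    y: enter (1,2) at t=0.4000
    x: enter (2,2) at t=0.7159
    x: enter (3,2) at t=1.8706
    y: enter (3,3) at t=2.4000
    x: enter (4,3) at t=3.0253
    x: enter (5,3) at t=4.1800
    y: enter (5,4) at t=4.4000
    x: enter (6,4) at t=5.3347
    y: enter (6,5) at t=6.4000
    x: enter (7,5) at t=6.4894
    x: enter (8,5) at t=7.6441 ← occupied
  → r_6 = 7.6441
beam 7: φ=135°, α=75°
  dir = (cos 75°, sin 75°) = (0.2588, 0.9659); from cell (1,1)
  next x-line at t=2.3955, next y-line at t=0.2071; Δt_x=3.8637, Δt_y=1.0353
    y: enter (1,2) at t=0.2071
    y: enter (1,3) at t=1.2423
    y: enter (1,4) at t=2.2776
    x: enter (2,4) at t=2.3955
    y: enter (2,5) at t=3.3129
    y: enter (2,6) at t=4.3482
    y: enter (2,7) at t=5.3834 ← occupied
  → r_7 = 5.3834

ranges = [0.3934, 0.4388, 0.8282, 0.9238, 2.7124, 7.6441, 5.3834]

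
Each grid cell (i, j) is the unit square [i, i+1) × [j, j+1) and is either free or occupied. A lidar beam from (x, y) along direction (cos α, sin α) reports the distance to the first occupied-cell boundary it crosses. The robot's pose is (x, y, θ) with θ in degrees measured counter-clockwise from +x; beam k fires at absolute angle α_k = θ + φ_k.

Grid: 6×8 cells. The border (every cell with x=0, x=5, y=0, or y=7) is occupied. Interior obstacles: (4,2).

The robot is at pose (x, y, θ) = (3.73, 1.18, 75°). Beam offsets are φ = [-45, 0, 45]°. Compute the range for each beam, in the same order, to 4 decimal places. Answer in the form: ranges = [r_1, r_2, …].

ranges = [1.4665, 1.0432, 5.4600]

beam 1: φ=-45°, α=30°
  direction (0.8660, 0.5000); cell (3,1); t to first gridline: x 0.3118, y 1.6400 (then +1.1547 / +2.0000)
    (4,1) via x @ 0.3118
    (5,1) via x @ 1.4665  # hit
  → r_1 = 1.4665
beam 2: φ=0°, α=75°
  direction (0.2588, 0.9659); cell (3,1); t to first gridline: x 1.0432, y 0.8489 (then +3.8637 / +1.0353)
    (3,2) via y @ 0.8489
    (4,2) via x @ 1.0432  # hit
  → r_2 = 1.0432
beam 3: φ=45°, α=120°
  direction (-0.5000, 0.8660); cell (3,1); t to first gridline: x 1.4600, y 0.9469 (then +2.0000 / +1.1547)
    (3,2) via y @ 0.9469
    (2,2) via x @ 1.4600
    (2,3) via y @ 2.1016
    (2,4) via y @ 3.2563
    (1,4) via x @ 3.4600
    (1,5) via y @ 4.4110
    (0,5) via x @ 5.4600  # hit
  → r_3 = 5.4600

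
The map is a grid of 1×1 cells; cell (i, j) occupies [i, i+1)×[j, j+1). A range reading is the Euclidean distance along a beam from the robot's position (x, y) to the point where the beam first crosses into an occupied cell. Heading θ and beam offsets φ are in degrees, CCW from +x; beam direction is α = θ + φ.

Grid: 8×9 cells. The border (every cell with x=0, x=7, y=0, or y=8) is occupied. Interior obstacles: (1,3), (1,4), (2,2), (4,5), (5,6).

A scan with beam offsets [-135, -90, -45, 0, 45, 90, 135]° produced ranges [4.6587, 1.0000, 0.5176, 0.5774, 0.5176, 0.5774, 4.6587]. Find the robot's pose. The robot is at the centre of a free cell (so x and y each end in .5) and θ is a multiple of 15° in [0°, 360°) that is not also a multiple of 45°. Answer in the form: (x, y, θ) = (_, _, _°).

(x, y, θ) = (2.5, 3.5, 210°)

Enumerate (i+0.5, j+0.5, θ) over the 37 free cells and 16 admissible headings. For each, cast all 7 beams and compare to the given ranges.
  (6.5, 6.5, 15°): beam 1 = 6.3509 ≠ 4.6587 ✗
  (3.5, 1.5, 210°): beam 1 = 3.6235 ≠ 4.6587 ✗
  (6.5, 2.5, 195°): beam 1 = 1.0000 ≠ 4.6587 ✗
  …
  (2.5, 3.5, 210°): r_1=4.6587, r_2=1.0000, r_3=0.5176, r_4=0.5774, r_5=0.5176, r_6=0.5774, r_7=4.6587 — all match ✓
No second candidate reproduces the full scan.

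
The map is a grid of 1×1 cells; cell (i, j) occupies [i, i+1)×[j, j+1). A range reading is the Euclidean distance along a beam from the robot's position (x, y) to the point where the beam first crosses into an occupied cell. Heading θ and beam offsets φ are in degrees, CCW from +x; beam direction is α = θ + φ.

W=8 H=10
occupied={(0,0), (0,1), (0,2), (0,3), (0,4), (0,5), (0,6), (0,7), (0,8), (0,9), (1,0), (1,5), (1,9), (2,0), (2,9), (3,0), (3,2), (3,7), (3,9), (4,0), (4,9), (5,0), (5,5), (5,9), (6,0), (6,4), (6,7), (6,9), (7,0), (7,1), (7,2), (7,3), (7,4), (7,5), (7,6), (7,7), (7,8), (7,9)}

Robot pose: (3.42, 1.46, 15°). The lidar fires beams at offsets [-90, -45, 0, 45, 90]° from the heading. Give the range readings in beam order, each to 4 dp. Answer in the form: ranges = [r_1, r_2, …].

ranges = [0.4762, 0.9200, 3.7063, 0.6235, 0.5590]

beam 1: φ=-90°, α=285°
  dir = (cos 285°, sin 285°) = (0.2588, -0.9659); from cell (3,1)
  next x-line at t=2.2409, next y-line at t=0.4762; Δt_x=3.8637, Δt_y=1.0353
    y: enter (3,0) at t=0.4762 ← occupied
  → r_1 = 0.4762
beam 2: φ=-45°, α=330°
  dir = (cos 330°, sin 330°) = (0.8660, -0.5000); from cell (3,1)
  next x-line at t=0.6697, next y-line at t=0.9200; Δt_x=1.1547, Δt_y=2.0000
    x: enter (4,1) at t=0.6697
    y: enter (4,0) at t=0.9200 ← occupied
  → r_2 = 0.9200
beam 3: φ=0°, α=15°
  dir = (cos 15°, sin 15°) = (0.9659, 0.2588); from cell (3,1)
  next x-line at t=0.6005, next y-line at t=2.0864; Δt_x=1.0353, Δt_y=3.8637
    x: enter (4,1) at t=0.6005
    x: enter (5,1) at t=1.6357
    y: enter (5,2) at t=2.0864
    x: enter (6,2) at t=2.6710
    x: enter (7,2) at t=3.7063 ← occupied
  → r_3 = 3.7063
beam 4: φ=45°, α=60°
  dir = (cos 60°, sin 60°) = (0.5000, 0.8660); from cell (3,1)
  next x-line at t=1.1600, next y-line at t=0.6235; Δt_x=2.0000, Δt_y=1.1547
    y: enter (3,2) at t=0.6235 ← occupied
  → r_4 = 0.6235
beam 5: φ=90°, α=105°
  dir = (cos 105°, sin 105°) = (-0.2588, 0.9659); from cell (3,1)
  next x-line at t=1.6228, next y-line at t=0.5590; Δt_x=3.8637, Δt_y=1.0353
    y: enter (3,2) at t=0.5590 ← occupied
  → r_5 = 0.5590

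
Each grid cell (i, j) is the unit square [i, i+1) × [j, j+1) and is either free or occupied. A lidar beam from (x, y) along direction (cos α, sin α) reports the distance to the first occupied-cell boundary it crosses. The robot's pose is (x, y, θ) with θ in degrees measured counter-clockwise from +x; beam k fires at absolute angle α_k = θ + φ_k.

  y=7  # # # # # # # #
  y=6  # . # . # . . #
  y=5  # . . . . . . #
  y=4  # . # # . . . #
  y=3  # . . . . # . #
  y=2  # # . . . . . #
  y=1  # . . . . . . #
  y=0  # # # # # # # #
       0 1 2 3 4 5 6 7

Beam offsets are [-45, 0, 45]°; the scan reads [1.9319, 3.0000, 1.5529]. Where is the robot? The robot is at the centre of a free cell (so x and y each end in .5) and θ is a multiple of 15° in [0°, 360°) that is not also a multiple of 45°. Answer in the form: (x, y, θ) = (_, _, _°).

(x, y, θ) = (5.5, 4.5, 150°)

The pose lattice has 30·16 = 480 candidates. Test each by forward raycasting.
  (5.5, 5.5, 330°): beam 1 = 1.5529 ≠ 1.9319 ✗
  (4.5, 5.5, 105°): beam 1 = 0.5774 ≠ 1.9319 ✗
  (5.5, 5.5, 255°): beam 1 = 1.7321 ≠ 1.9319 ✗
  …
  (5.5, 4.5, 150°): r_1=1.9319, r_2=3.0000, r_3=1.5529 — all match ✓
Unique over the lattice → pose = (5.5, 4.5, 150°).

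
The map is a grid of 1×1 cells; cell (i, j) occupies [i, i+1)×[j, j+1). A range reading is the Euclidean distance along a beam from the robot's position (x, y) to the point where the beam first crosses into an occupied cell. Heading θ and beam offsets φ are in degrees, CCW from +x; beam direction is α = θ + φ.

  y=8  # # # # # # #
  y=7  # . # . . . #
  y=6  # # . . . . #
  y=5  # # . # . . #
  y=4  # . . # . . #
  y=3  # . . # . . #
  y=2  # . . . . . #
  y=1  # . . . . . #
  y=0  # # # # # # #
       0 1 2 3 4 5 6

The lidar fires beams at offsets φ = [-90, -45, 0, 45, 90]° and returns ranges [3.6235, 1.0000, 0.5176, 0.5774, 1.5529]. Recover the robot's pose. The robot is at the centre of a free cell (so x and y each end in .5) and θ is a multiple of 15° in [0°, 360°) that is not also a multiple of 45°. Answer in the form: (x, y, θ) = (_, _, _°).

Candidates: 29 free-cell centres × 16 headings = 464 poses. Raycast each; keep the one whose scan matches to 4 dp.
  (1.5, 4.5, 195°): beam 1 = 0.5176 ≠ 3.6235 ✗
  (1.5, 4.5, 330°): beam 1 = 1.0000 ≠ 3.6235 ✗
  (4.5, 5.5, 195°): beam 1 = 2.5882 ≠ 3.6235 ✗
  …
  (4.5, 1.5, 255°): r_1=3.6235, r_2=1.0000, r_3=0.5176, r_4=0.5774, r_5=1.5529 — all match ✓
Only this pose fits every beam.

(x, y, θ) = (4.5, 1.5, 255°)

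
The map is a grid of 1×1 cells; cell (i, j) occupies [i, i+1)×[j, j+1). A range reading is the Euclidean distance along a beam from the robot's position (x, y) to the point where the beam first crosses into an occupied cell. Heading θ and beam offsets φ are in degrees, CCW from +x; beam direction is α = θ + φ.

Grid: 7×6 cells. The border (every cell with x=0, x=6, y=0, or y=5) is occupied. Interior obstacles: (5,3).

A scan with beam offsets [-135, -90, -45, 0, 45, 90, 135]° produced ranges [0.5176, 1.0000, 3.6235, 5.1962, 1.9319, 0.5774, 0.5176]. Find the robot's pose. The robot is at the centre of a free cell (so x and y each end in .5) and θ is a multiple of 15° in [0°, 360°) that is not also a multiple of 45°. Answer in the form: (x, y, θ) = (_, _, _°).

(x, y, θ) = (1.5, 4.5, 330°)

Candidates: 19 free-cell centres × 16 headings = 304 poses. Raycast each; keep the one whose scan matches to 4 dp.
  (2.5, 1.5, 330°): beam 1 = 1.5529 ≠ 0.5176 ✗
  (1.5, 1.5, 75°): beam 1 = 0.5774 ≠ 0.5176 ✗
  (1.5, 3.5, 330°): beam 3 = 2.5882 ≠ 3.6235 ✗
  (5.5, 2.5, 15°): beam 1 = 1.7321 ≠ 0.5176 ✗
  …
  (1.5, 4.5, 330°): r_1=0.5176, r_2=1.0000, r_3=3.6235, r_4=5.1962, r_5=1.9319, r_6=0.5774, r_7=0.5176 — all match ✓
Unique over the lattice → pose = (1.5, 4.5, 330°).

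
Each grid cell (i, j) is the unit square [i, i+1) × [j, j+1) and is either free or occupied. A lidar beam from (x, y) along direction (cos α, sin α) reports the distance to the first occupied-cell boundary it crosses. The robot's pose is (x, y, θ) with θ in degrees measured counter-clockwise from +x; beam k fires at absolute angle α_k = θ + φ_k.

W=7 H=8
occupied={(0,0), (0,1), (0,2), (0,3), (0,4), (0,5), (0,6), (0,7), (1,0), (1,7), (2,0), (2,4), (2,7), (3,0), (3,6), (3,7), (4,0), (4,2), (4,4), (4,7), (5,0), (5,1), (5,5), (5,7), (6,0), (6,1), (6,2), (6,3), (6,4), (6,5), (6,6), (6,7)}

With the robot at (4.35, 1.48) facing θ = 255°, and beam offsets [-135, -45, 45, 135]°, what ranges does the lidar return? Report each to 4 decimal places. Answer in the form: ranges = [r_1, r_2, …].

beam 1: φ=-135°, α=120°
  direction (-0.5000, 0.8660); cell (4,1); t to first gridline: x 0.7000, y 0.6004 (then +2.0000 / +1.1547)
    (4,2) via y @ 0.6004  # hit
  → r_1 = 0.6004
beam 2: φ=-45°, α=210°
  direction (-0.8660, -0.5000); cell (4,1); t to first gridline: x 0.4041, y 0.9600 (then +1.1547 / +2.0000)
    (3,1) via x @ 0.4041
    (3,0) via y @ 0.9600  # hit
  → r_2 = 0.9600
beam 3: φ=45°, α=300°
  direction (0.5000, -0.8660); cell (4,1); t to first gridline: x 1.3000, y 0.5543 (then +2.0000 / +1.1547)
    (4,0) via y @ 0.5543  # hit
  → r_3 = 0.5543
beam 4: φ=135°, α=30°
  direction (0.8660, 0.5000); cell (4,1); t to first gridline: x 0.7506, y 1.0400 (then +1.1547 / +2.0000)
    (5,1) via x @ 0.7506  # hit
  → r_4 = 0.7506

ranges = [0.6004, 0.9600, 0.5543, 0.7506]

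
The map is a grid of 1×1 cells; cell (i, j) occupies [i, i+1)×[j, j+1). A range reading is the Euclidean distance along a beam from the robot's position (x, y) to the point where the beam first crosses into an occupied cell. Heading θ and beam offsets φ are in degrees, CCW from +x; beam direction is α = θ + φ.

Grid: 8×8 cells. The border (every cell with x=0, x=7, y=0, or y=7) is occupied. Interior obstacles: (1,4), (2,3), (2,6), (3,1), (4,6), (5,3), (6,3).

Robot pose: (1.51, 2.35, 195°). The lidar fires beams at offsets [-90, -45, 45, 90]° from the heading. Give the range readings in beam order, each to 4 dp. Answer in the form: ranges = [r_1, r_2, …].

ranges = [1.7082, 0.5889, 1.0200, 1.3976]

beam 1: φ=-90°, α=105°
  direction (-0.2588, 0.9659); cell (1,2); t to first gridline: x 1.9705, y 0.6729 (then +3.8637 / +1.0353)
    (1,3) via y @ 0.6729
    (1,4) via y @ 1.7082  # hit
  → r_1 = 1.7082
beam 2: φ=-45°, α=150°
  direction (-0.8660, 0.5000); cell (1,2); t to first gridline: x 0.5889, y 1.3000 (then +1.1547 / +2.0000)
    (0,2) via x @ 0.5889  # hit
  → r_2 = 0.5889
beam 3: φ=45°, α=240°
  direction (-0.5000, -0.8660); cell (1,2); t to first gridline: x 1.0200, y 0.4041 (then +2.0000 / +1.1547)
    (1,1) via y @ 0.4041
    (0,1) via x @ 1.0200  # hit
  → r_3 = 1.0200
beam 4: φ=90°, α=285°
  direction (0.2588, -0.9659); cell (1,2); t to first gridline: x 1.8932, y 0.3623 (then +3.8637 / +1.0353)
    (1,1) via y @ 0.3623
    (1,0) via y @ 1.3976  # hit
  → r_4 = 1.3976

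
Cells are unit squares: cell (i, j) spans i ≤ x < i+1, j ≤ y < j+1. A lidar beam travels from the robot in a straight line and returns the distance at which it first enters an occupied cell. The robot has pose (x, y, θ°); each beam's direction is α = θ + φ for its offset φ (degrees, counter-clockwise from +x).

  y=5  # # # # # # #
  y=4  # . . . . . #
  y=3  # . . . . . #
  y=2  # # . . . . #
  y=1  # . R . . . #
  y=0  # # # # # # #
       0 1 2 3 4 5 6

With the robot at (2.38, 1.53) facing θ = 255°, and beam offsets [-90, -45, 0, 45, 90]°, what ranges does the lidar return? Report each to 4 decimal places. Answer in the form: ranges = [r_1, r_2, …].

ranges = [1.4287, 1.0600, 0.5487, 0.6120, 2.0478]

beam 1: φ=-90°, α=165°
  direction (-0.9659, 0.2588); cell (2,1); t to first gridline: x 0.3934, y 1.8159 (then +1.0353 / +3.8637)
    (1,1) via x @ 0.3934
    (0,1) via x @ 1.4287  # hit
  → r_1 = 1.4287
beam 2: φ=-45°, α=210°
  direction (-0.8660, -0.5000); cell (2,1); t to first gridline: x 0.4388, y 1.0600 (then +1.1547 / +2.0000)
    (1,1) via x @ 0.4388
    (1,0) via y @ 1.0600  # hit
  → r_2 = 1.0600
beam 3: φ=0°, α=255°
  direction (-0.2588, -0.9659); cell (2,1); t to first gridline: x 1.4682, y 0.5487 (then +3.8637 / +1.0353)
    (2,0) via y @ 0.5487  # hit
  → r_3 = 0.5487
beam 4: φ=45°, α=300°
  direction (0.5000, -0.8660); cell (2,1); t to first gridline: x 1.2400, y 0.6120 (then +2.0000 / +1.1547)
    (2,0) via y @ 0.6120  # hit
  → r_4 = 0.6120
beam 5: φ=90°, α=345°
  direction (0.9659, -0.2588); cell (2,1); t to first gridline: x 0.6419, y 2.0478 (then +1.0353 / +3.8637)
    (3,1) via x @ 0.6419
    (4,1) via x @ 1.6771
    (4,0) via y @ 2.0478  # hit
  → r_5 = 2.0478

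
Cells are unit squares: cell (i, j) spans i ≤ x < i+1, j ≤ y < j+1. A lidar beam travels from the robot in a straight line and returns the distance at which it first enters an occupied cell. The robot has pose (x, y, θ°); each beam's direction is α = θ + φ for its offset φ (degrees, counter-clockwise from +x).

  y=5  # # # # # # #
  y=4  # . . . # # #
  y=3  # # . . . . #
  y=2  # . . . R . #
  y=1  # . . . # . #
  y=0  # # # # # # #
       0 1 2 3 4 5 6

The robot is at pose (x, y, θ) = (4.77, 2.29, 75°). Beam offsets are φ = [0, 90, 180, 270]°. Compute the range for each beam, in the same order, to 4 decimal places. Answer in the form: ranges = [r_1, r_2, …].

beam 1: φ=0°, α=75°
  direction (0.2588, 0.9659); cell (4,2); t to first gridline: x 0.8887, y 0.7350 (then +3.8637 / +1.0353)
    (4,3) via y @ 0.7350
    (5,3) via x @ 0.8887
    (5,4) via y @ 1.7703  # hit
  → r_1 = 1.7703
beam 2: φ=90°, α=165°
  direction (-0.9659, 0.2588); cell (4,2); t to first gridline: x 0.7972, y 2.7432 (then +1.0353 / +3.8637)
    (3,2) via x @ 0.7972
    (2,2) via x @ 1.8324
    (2,3) via y @ 2.7432
    (1,3) via x @ 2.8677  # hit
  → r_2 = 2.8677
beam 3: φ=180°, α=255°
  direction (-0.2588, -0.9659); cell (4,2); t to first gridline: x 2.9751, y 0.3002 (then +3.8637 / +1.0353)
    (4,1) via y @ 0.3002  # hit
  → r_3 = 0.3002
beam 4: φ=270°, α=345°
  direction (0.9659, -0.2588); cell (4,2); t to first gridline: x 0.2381, y 1.1205 (then +1.0353 / +3.8637)
    (5,2) via x @ 0.2381
    (5,1) via y @ 1.1205
    (6,1) via x @ 1.2734  # hit
  → r_4 = 1.2734

ranges = [1.7703, 2.8677, 0.3002, 1.2734]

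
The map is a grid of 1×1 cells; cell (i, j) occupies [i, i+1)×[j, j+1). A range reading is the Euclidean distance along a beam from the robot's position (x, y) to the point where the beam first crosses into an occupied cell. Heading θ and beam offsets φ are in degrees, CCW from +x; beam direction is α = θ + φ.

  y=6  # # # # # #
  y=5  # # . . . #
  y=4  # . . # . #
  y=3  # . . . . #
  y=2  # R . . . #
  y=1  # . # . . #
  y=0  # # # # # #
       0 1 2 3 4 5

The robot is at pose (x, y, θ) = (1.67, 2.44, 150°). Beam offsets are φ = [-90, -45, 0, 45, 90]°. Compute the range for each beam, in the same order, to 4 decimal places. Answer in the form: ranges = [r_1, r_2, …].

ranges = [2.6600, 2.5887, 0.7736, 0.6936, 1.3400]

beam 1: φ=-90°, α=60°
  dir = (cos 60°, sin 60°) = (0.5000, 0.8660); from cell (1,2)
  next x-line at t=0.6600, next y-line at t=0.6466; Δt_x=2.0000, Δt_y=1.1547
    y: enter (1,3) at t=0.6466
    x: enter (2,3) at t=0.6600
    y: enter (2,4) at t=1.8013
    x: enter (3,4) at t=2.6600 ← occupied
  → r_1 = 2.6600
beam 2: φ=-45°, α=105°
  dir = (cos 105°, sin 105°) = (-0.2588, 0.9659); from cell (1,2)
  next x-line at t=2.5887, next y-line at t=0.5798; Δt_x=3.8637, Δt_y=1.0353
    y: enter (1,3) at t=0.5798
    y: enter (1,4) at t=1.6150
    x: enter (0,4) at t=2.5887 ← occupied
  → r_2 = 2.5887
beam 3: φ=0°, α=150°
  dir = (cos 150°, sin 150°) = (-0.8660, 0.5000); from cell (1,2)
  next x-line at t=0.7736, next y-line at t=1.1200; Δt_x=1.1547, Δt_y=2.0000
    x: enter (0,2) at t=0.7736 ← occupied
  → r_3 = 0.7736
beam 4: φ=45°, α=195°
  dir = (cos 195°, sin 195°) = (-0.9659, -0.2588); from cell (1,2)
  next x-line at t=0.6936, next y-line at t=1.7000; Δt_x=1.0353, Δt_y=3.8637
    x: enter (0,2) at t=0.6936 ← occupied
  → r_4 = 0.6936
beam 5: φ=90°, α=240°
  dir = (cos 240°, sin 240°) = (-0.5000, -0.8660); from cell (1,2)
  next x-line at t=1.3400, next y-line at t=0.5081; Δt_x=2.0000, Δt_y=1.1547
    y: enter (1,1) at t=0.5081
    x: enter (0,1) at t=1.3400 ← occupied
  → r_5 = 1.3400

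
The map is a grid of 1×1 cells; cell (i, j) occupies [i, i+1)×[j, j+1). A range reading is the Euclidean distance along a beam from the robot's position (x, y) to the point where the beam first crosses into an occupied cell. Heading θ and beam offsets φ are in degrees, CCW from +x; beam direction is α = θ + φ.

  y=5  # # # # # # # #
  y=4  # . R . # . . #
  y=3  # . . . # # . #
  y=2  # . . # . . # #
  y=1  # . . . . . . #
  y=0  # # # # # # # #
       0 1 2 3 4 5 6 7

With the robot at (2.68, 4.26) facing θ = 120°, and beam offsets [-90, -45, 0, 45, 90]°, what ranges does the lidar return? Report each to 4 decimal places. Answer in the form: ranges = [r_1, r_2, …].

ranges = [1.4800, 0.7661, 0.8545, 1.7393, 1.9399]

beam 1: φ=-90°, α=30°
  cosα=0.8660 sinα=0.5000 | (2,4) | tMaxX 0.3695 tMaxY 1.4800 | tΔX 1.1547 tΔY 2.0000
    t=0.3695 [x] (3,4)
    t=1.4800 [y] (3,5) — stop
  → r_1 = 1.4800
beam 2: φ=-45°, α=75°
  cosα=0.2588 sinα=0.9659 | (2,4) | tMaxX 1.2364 tMaxY 0.7661 | tΔX 3.8637 tΔY 1.0353
    t=0.7661 [y] (2,5) — stop
  → r_2 = 0.7661
beam 3: φ=0°, α=120°
  cosα=-0.5000 sinα=0.8660 | (2,4) | tMaxX 1.3600 tMaxY 0.8545 | tΔX 2.0000 tΔY 1.1547
    t=0.8545 [y] (2,5) — stop
  → r_3 = 0.8545
beam 4: φ=45°, α=165°
  cosα=-0.9659 sinα=0.2588 | (2,4) | tMaxX 0.7040 tMaxY 2.8591 | tΔX 1.0353 tΔY 3.8637
    t=0.7040 [x] (1,4)
    t=1.7393 [x] (0,4) — stop
  → r_4 = 1.7393
beam 5: φ=90°, α=210°
  cosα=-0.8660 sinα=-0.5000 | (2,4) | tMaxX 0.7852 tMaxY 0.5200 | tΔX 1.1547 tΔY 2.0000
    t=0.5200 [y] (2,3)
    t=0.7852 [x] (1,3)
    t=1.9399 [x] (0,3) — stop
  → r_5 = 1.9399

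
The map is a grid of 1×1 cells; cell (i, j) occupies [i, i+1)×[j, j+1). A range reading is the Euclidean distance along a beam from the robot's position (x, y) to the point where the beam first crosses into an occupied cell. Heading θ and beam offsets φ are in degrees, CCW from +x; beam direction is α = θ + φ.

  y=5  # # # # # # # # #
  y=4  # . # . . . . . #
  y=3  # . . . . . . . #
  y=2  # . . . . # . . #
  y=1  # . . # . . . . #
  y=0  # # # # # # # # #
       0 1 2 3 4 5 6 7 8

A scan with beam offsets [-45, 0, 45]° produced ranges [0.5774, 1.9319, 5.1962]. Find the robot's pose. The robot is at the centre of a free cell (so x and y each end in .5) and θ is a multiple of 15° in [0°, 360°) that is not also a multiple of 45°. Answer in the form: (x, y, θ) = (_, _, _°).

Enumerate (i+0.5, j+0.5, θ) over the 25 free cells and 16 admissible headings. For each, cast all 3 beams and compare to the given ranges.
  (2.5, 3.5, 195°): beam 1 = 1.7321 ≠ 0.5774 ✗
  (4.5, 2.5, 120°): beam 1 = 2.5882 ≠ 0.5774 ✗
  (3.5, 2.5, 345°): beam 2 = 1.5529 ≠ 1.9319 ✗
  …
  (5.5, 4.5, 165°): r_1=0.5774, r_2=1.9319, r_3=5.1962 — all match ✓
Unique over the lattice → pose = (5.5, 4.5, 165°).

(x, y, θ) = (5.5, 4.5, 165°)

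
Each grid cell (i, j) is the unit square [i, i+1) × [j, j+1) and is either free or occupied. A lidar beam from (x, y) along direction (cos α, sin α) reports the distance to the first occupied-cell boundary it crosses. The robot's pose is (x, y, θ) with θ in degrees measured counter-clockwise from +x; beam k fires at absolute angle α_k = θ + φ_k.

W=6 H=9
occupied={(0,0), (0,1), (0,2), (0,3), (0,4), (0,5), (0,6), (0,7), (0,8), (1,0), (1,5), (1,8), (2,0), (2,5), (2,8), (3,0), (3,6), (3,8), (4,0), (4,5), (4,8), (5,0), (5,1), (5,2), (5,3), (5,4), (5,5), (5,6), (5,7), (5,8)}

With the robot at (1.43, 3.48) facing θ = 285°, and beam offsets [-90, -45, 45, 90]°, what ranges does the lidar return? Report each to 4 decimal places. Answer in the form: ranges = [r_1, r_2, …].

beam 1: φ=-90°, α=195°
  cosα=-0.9659 sinα=-0.2588 | (1,3) | tMaxX 0.4452 tMaxY 1.8546 | tΔX 1.0353 tΔY 3.8637
    t=0.4452 [x] (0,3) — stop
  → r_1 = 0.4452
beam 2: φ=-45°, α=240°
  cosα=-0.5000 sinα=-0.8660 | (1,3) | tMaxX 0.8600 tMaxY 0.5543 | tΔX 2.0000 tΔY 1.1547
    t=0.5543 [y] (1,2)
    t=0.8600 [x] (0,2) — stop
  → r_2 = 0.8600
beam 3: φ=45°, α=330°
  cosα=0.8660 sinα=-0.5000 | (1,3) | tMaxX 0.6582 tMaxY 0.9600 | tΔX 1.1547 tΔY 2.0000
    t=0.6582 [x] (2,3)
    t=0.9600 [y] (2,2)
    t=1.8129 [x] (3,2)
    t=2.9600 [y] (3,1)
    t=2.9676 [x] (4,1)
    t=4.1223 [x] (5,1) — stop
  → r_3 = 4.1223
beam 4: φ=90°, α=15°
  cosα=0.9659 sinα=0.2588 | (1,3) | tMaxX 0.5901 tMaxY 2.0091 | tΔX 1.0353 tΔY 3.8637
    t=0.5901 [x] (2,3)
    t=1.6254 [x] (3,3)
    t=2.0091 [y] (3,4)
    t=2.6607 [x] (4,4)
    t=3.6959 [x] (5,4) — stop
  → r_4 = 3.6959

ranges = [0.4452, 0.8600, 4.1223, 3.6959]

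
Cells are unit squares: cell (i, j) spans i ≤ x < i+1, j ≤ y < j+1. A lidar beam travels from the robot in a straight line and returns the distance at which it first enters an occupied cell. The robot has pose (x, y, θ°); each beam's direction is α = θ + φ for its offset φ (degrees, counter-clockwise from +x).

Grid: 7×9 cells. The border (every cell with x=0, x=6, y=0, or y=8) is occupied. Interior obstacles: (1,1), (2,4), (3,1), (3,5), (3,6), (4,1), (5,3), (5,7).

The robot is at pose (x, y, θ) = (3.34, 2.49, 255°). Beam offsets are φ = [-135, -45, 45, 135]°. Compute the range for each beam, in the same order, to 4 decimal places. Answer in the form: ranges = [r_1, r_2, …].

ranges = [1.7436, 1.5473, 0.5658, 1.9168]

beam 1: φ=-135°, α=120°
  cosα=-0.5000 sinα=0.8660 | (3,2) | tMaxX 0.6800 tMaxY 0.5889 | tΔX 2.0000 tΔY 1.1547
    t=0.5889 [y] (3,3)
    t=0.6800 [x] (2,3)
    t=1.7436 [y] (2,4) — stop
  → r_1 = 1.7436
beam 2: φ=-45°, α=210°
  cosα=-0.8660 sinα=-0.5000 | (3,2) | tMaxX 0.3926 tMaxY 0.9800 | tΔX 1.1547 tΔY 2.0000
    t=0.3926 [x] (2,2)
    t=0.9800 [y] (2,1)
    t=1.5473 [x] (1,1) — stop
  → r_2 = 1.5473
beam 3: φ=45°, α=300°
  cosα=0.5000 sinα=-0.8660 | (3,2) | tMaxX 1.3200 tMaxY 0.5658 | tΔX 2.0000 tΔY 1.1547
    t=0.5658 [y] (3,1) — stop
  → r_3 = 0.5658
beam 4: φ=135°, α=30°
  cosα=0.8660 sinα=0.5000 | (3,2) | tMaxX 0.7621 tMaxY 1.0200 | tΔX 1.1547 tΔY 2.0000
    t=0.7621 [x] (4,2)
    t=1.0200 [y] (4,3)
    t=1.9168 [x] (5,3) — stop
  → r_4 = 1.9168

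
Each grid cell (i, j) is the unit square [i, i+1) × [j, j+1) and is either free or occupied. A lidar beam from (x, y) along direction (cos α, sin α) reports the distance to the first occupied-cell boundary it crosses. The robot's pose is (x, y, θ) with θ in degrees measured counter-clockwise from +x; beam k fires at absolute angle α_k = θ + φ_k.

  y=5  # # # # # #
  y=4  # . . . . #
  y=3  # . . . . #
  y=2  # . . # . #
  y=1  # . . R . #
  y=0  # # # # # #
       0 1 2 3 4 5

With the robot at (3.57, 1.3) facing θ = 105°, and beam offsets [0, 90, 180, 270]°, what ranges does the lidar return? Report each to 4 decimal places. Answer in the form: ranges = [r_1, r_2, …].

beam 1: φ=0°, α=105°
  direction (-0.2588, 0.9659); cell (3,1); t to first gridline: x 2.2023, y 0.7247 (then +3.8637 / +1.0353)
    (3,2) via y @ 0.7247  # hit
  → r_1 = 0.7247
beam 2: φ=90°, α=195°
  direction (-0.9659, -0.2588); cell (3,1); t to first gridline: x 0.5901, y 1.1591 (then +1.0353 / +3.8637)
    (2,1) via x @ 0.5901
    (2,0) via y @ 1.1591  # hit
  → r_2 = 1.1591
beam 3: φ=180°, α=285°
  direction (0.2588, -0.9659); cell (3,1); t to first gridline: x 1.6614, y 0.3106 (then +3.8637 / +1.0353)
    (3,0) via y @ 0.3106  # hit
  → r_3 = 0.3106
beam 4: φ=270°, α=15°
  direction (0.9659, 0.2588); cell (3,1); t to first gridline: x 0.4452, y 2.7046 (then +1.0353 / +3.8637)
    (4,1) via x @ 0.4452
    (5,1) via x @ 1.4804  # hit
  → r_4 = 1.4804

ranges = [0.7247, 1.1591, 0.3106, 1.4804]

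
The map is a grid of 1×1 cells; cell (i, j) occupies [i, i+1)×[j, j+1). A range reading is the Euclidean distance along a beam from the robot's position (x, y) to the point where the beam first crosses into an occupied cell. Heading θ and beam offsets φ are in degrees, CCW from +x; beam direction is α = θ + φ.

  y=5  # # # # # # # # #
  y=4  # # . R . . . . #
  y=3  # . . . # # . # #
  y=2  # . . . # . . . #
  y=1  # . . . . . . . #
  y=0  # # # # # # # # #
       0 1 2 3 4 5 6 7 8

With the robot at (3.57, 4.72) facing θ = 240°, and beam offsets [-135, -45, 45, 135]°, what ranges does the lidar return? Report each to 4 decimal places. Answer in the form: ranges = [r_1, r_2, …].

ranges = [0.2899, 1.6254, 1.6614, 1.0818]

beam 1: φ=-135°, α=105°
  cosα=-0.2588 sinα=0.9659 | (3,4) | tMaxX 2.2023 tMaxY 0.2899 | tΔX 3.8637 tΔY 1.0353
    t=0.2899 [y] (3,5) — stop
  → r_1 = 0.2899
beam 2: φ=-45°, α=195°
  cosα=-0.9659 sinα=-0.2588 | (3,4) | tMaxX 0.5901 tMaxY 2.7819 | tΔX 1.0353 tΔY 3.8637
    t=0.5901 [x] (2,4)
    t=1.6254 [x] (1,4) — stop
  → r_2 = 1.6254
beam 3: φ=45°, α=285°
  cosα=0.2588 sinα=-0.9659 | (3,4) | tMaxX 1.6614 tMaxY 0.7454 | tΔX 3.8637 tΔY 1.0353
    t=0.7454 [y] (3,3)
    t=1.6614 [x] (4,3) — stop
  → r_3 = 1.6614
beam 4: φ=135°, α=15°
  cosα=0.9659 sinα=0.2588 | (3,4) | tMaxX 0.4452 tMaxY 1.0818 | tΔX 1.0353 tΔY 3.8637
    t=0.4452 [x] (4,4)
    t=1.0818 [y] (4,5) — stop
  → r_4 = 1.0818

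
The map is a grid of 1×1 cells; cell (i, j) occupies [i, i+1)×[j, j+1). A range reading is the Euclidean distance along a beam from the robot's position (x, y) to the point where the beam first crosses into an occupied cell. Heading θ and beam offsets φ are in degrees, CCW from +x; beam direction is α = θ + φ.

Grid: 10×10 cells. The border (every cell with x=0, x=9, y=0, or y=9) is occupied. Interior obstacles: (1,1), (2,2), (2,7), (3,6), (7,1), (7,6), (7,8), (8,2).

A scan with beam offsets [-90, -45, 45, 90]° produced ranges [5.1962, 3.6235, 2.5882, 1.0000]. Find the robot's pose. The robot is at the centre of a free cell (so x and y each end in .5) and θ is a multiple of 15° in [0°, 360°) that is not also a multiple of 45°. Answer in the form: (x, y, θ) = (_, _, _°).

(x, y, θ) = (6.5, 5.5, 330°)

The pose lattice has 56·16 = 896 candidates. Test each by forward raycasting.
  (3.5, 4.5, 330°): beam 1 = 1.7321 ≠ 5.1962 ✗
  (5.5, 4.5, 240°): beam 2 = 4.6587 ≠ 3.6235 ✗
  (5.5, 1.5, 210°): beam 1 = 6.3509 ≠ 5.1962 ✗
  …
  (6.5, 5.5, 330°): r_1=5.1962, r_2=3.6235, r_3=2.5882, r_4=1.0000 — all match ✓
No second candidate reproduces the full scan.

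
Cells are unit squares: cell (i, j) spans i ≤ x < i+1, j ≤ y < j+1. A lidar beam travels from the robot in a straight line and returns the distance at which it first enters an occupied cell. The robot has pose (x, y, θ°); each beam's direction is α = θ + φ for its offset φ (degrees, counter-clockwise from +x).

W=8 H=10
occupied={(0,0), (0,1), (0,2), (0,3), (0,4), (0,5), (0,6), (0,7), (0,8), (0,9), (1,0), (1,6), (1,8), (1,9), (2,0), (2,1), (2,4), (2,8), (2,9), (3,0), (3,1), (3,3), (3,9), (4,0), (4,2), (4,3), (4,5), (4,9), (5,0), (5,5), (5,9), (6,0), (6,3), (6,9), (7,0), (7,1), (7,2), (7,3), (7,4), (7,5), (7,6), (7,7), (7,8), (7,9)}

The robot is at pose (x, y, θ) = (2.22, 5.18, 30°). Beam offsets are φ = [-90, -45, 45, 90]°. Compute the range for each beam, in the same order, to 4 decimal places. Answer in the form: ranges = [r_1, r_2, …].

ranges = [0.2078, 0.6955, 2.9195, 0.9469]

beam 1: φ=-90°, α=300°
  cosα=0.5000 sinα=-0.8660 | (2,5) | tMaxX 1.5600 tMaxY 0.2078 | tΔX 2.0000 tΔY 1.1547
    t=0.2078 [y] (2,4) — stop
  → r_1 = 0.2078
beam 2: φ=-45°, α=345°
  cosα=0.9659 sinα=-0.2588 | (2,5) | tMaxX 0.8075 tMaxY 0.6955 | tΔX 1.0353 tΔY 3.8637
    t=0.6955 [y] (2,4) — stop
  → r_2 = 0.6955
beam 3: φ=45°, α=75°
  cosα=0.2588 sinα=0.9659 | (2,5) | tMaxX 3.0137 tMaxY 0.8489 | tΔX 3.8637 tΔY 1.0353
    t=0.8489 [y] (2,6)
    t=1.8842 [y] (2,7)
    t=2.9195 [y] (2,8) — stop
  → r_3 = 2.9195
beam 4: φ=90°, α=120°
  cosα=-0.5000 sinα=0.8660 | (2,5) | tMaxX 0.4400 tMaxY 0.9469 | tΔX 2.0000 tΔY 1.1547
    t=0.4400 [x] (1,5)
    t=0.9469 [y] (1,6) — stop
  → r_4 = 0.9469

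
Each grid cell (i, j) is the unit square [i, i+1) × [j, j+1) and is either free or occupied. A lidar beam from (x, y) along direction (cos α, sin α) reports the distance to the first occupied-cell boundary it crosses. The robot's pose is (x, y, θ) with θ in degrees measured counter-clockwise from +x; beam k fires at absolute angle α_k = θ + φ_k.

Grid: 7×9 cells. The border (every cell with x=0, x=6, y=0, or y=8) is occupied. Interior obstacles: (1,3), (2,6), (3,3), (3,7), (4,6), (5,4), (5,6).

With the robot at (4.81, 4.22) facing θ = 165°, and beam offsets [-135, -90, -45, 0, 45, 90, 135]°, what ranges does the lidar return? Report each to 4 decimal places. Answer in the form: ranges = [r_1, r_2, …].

ranges = [0.2194, 0.7341, 3.2101, 3.9444, 0.9353, 3.3336, 2.3800]

beam 1: φ=-135°, α=30°
  direction (0.8660, 0.5000); cell (4,4); t to first gridline: x 0.2194, y 1.5600 (then +1.1547 / +2.0000)
    (5,4) via x @ 0.2194  # hit
  → r_1 = 0.2194
beam 2: φ=-90°, α=75°
  direction (0.2588, 0.9659); cell (4,4); t to first gridline: x 0.7341, y 0.8075 (then +3.8637 / +1.0353)
    (5,4) via x @ 0.7341  # hit
  → r_2 = 0.7341
beam 3: φ=-45°, α=120°
  direction (-0.5000, 0.8660); cell (4,4); t to first gridline: x 1.6200, y 0.9007 (then +2.0000 / +1.1547)
    (4,5) via y @ 0.9007
    (3,5) via x @ 1.6200
    (3,6) via y @ 2.0554
    (3,7) via y @ 3.2101  # hit
  → r_3 = 3.2101
beam 4: φ=0°, α=165°
  direction (-0.9659, 0.2588); cell (4,4); t to first gridline: x 0.8386, y 3.0137 (then +1.0353 / +3.8637)
    (3,4) via x @ 0.8386
    (2,4) via x @ 1.8738
    (1,4) via x @ 2.9091
    (1,5) via y @ 3.0137
    (0,5) via x @ 3.9444  # hit
  → r_4 = 3.9444
beam 5: φ=45°, α=210°
  direction (-0.8660, -0.5000); cell (4,4); t to first gridline: x 0.9353, y 0.4400 (then +1.1547 / +2.0000)
    (4,3) via y @ 0.4400
    (3,3) via x @ 0.9353  # hit
  → r_5 = 0.9353
beam 6: φ=90°, α=255°
  direction (-0.2588, -0.9659); cell (4,4); t to first gridline: x 3.1296, y 0.2278 (then +3.8637 / +1.0353)
    (4,3) via y @ 0.2278
    (4,2) via y @ 1.2630
    (4,1) via y @ 2.2983
    (3,1) via x @ 3.1296
    (3,0) via y @ 3.3336  # hit
  → r_6 = 3.3336
beam 7: φ=135°, α=300°
  direction (0.5000, -0.8660); cell (4,4); t to first gridline: x 0.3800, y 0.2540 (then +2.0000 / +1.1547)
    (4,3) via y @ 0.2540
    (5,3) via x @ 0.3800
    (5,2) via y @ 1.4087
    (6,2) via x @ 2.3800  # hit
  → r_7 = 2.3800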